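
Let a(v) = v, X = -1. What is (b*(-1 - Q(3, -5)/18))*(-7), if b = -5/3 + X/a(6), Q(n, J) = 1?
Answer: -1463/108 ≈ -13.546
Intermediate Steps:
b = -11/6 (b = -5/3 - 1/6 = -11/6 ≈ -1.8333)
(b*(-1 - Q(3, -5)/18))*(-7) = -11*(-1 - 1/18)/6*(-7) = -11/6*(-19/18)*(-7) = (209/108)*(-7) = -1463/108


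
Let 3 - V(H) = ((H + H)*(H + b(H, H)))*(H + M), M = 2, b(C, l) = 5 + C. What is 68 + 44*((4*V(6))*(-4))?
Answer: 1146884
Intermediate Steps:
V(H) = 3 - 2*H*(2 + H)*(5 + 2*H) (V(H) = 3 - (H + H)*(H + (5 + H))*(H + 2) = 3 - (2*H)*(5 + 2*H)*(2 + H) = 3 - 2*H*(5 + 2*H)*(2 + H) = 3 - 2*H*(2 + H)*(5 + 2*H))
68 + 44*((4*V(6))*(-4)) = 68 + 44*((4*(3 - 20*6 - 18*6**2 - 4*6**3))*(-4)) = 68 + 44*((4*(3 - 120 - 18*36 - 4*216))*(-4)) = 68 + 44*((4*(3 - 120 - 648 - 864))*(-4)) = 68 + 44*((4*(-1629))*(-4)) = 68 + 44*(-6516*(-4)) = 68 + 44*26064 = 68 + 1146816 = 1146884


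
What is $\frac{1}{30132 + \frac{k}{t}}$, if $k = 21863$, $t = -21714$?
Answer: $\frac{21714}{654264385} \approx 3.3188 \cdot 10^{-5}$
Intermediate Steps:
$\frac{1}{30132 + \frac{k}{t}} = \frac{1}{30132 + \frac{21863}{-21714}} = \frac{1}{30132 + 21863 \left(- \frac{1}{21714}\right)} = \frac{1}{30132 - \frac{21863}{21714}} = \frac{1}{\frac{654264385}{21714}} = \frac{21714}{654264385}$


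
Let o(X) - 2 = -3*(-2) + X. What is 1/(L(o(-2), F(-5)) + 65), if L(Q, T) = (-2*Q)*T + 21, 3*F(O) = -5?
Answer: 1/106 ≈ 0.0094340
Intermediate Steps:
o(X) = 8 + X (o(X) = 2 + (-3*(-2) + X) = 2 + (6 + X) = 8 + X)
F(O) = -5/3 (F(O) = (⅓)*(-5) = -5/3)
L(Q, T) = 21 - 2*Q*T (L(Q, T) = -2*Q*T + 21 = 21 - 2*Q*T)
1/(L(o(-2), F(-5)) + 65) = 1/((21 - 2*(8 - 2)*(-5/3)) + 65) = 1/((21 - 2*6*(-5/3)) + 65) = 1/((21 + 20) + 65) = 1/(41 + 65) = 1/106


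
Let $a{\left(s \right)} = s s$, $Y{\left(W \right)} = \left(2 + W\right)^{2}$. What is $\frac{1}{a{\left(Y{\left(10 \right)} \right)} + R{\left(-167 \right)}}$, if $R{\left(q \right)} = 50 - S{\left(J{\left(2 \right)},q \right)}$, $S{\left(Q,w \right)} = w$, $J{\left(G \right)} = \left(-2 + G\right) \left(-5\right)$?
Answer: $\frac{1}{20953} \approx 4.7726 \cdot 10^{-5}$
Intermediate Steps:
$J{\left(G \right)} = 10 - 5 G$
$a{\left(s \right)} = s^{2}$
$R{\left(q \right)} = 50 - q$
$\frac{1}{a{\left(Y{\left(10 \right)} \right)} + R{\left(-167 \right)}} = \frac{1}{\left(\left(2 + 10\right)^{2}\right)^{2} + \left(50 - -167\right)} = \frac{1}{\left(12^{2}\right)^{2} + \left(50 + 167\right)} = \frac{1}{144^{2} + 217} = \frac{1}{20736 + 217} = \frac{1}{20953}$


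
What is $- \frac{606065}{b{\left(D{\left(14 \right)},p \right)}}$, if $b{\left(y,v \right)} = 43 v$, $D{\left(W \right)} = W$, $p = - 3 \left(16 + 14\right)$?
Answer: $\frac{121213}{774} \approx 156.61$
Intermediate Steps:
$p = -90$ ($p = \left(-3\right) 30 = -90$)
$- \frac{606065}{b{\left(D{\left(14 \right)},p \right)}} = - \frac{606065}{43 \left(-90\right)} = - \frac{606065}{-3870} = \left(-606065\right) \left(- \frac{1}{3870}\right) = \frac{121213}{774}$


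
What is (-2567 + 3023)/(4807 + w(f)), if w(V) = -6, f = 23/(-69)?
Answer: 456/4801 ≈ 0.094980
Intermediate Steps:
f = -⅓ (f = 23*(-1/69) = -⅓ ≈ -0.33333)
(-2567 + 3023)/(4807 + w(f)) = (-2567 + 3023)/(4807 - 6) = 456/4801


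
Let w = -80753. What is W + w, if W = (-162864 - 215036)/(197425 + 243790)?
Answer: -7125962559/88243 ≈ -80754.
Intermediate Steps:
W = -75580/88243 (W = -377900/441215 = -377900*1/441215 = -75580/88243 ≈ -0.85650)
W + w = -75580/88243 - 80753 = -7125962559/88243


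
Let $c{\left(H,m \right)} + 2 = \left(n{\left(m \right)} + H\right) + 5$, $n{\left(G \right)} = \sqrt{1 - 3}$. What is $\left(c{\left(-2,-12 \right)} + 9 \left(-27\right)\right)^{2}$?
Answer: $\left(242 - i \sqrt{2}\right)^{2} \approx 58562.0 - 684.5 i$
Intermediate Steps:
$n{\left(G \right)} = i \sqrt{2}$ ($n{\left(G \right)} = \sqrt{-2} = i \sqrt{2}$)
$c{\left(H,m \right)} = 3 + H + i \sqrt{2}$ ($c{\left(H,m \right)} = -2 + \left(\left(i \sqrt{2} + H\right) + 5\right) = -2 + \left(\left(H + i \sqrt{2}\right) + 5\right) = -2 + \left(5 + H + i \sqrt{2}\right) = 3 + H + i \sqrt{2}$)
$\left(c{\left(-2,-12 \right)} + 9 \left(-27\right)\right)^{2} = \left(\left(3 - 2 + i \sqrt{2}\right) + 9 \left(-27\right)\right)^{2} = \left(\left(1 + i \sqrt{2}\right) - 243\right)^{2} = \left(-242 + i \sqrt{2}\right)^{2}$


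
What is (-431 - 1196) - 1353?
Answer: -2980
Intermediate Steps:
(-431 - 1196) - 1353 = -1627 - 1353 = -2980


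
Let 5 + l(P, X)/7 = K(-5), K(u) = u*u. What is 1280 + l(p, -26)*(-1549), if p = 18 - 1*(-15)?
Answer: -215580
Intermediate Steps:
p = 33 (p = 18 + 15 = 33)
K(u) = u²
l(P, X) = 140 (l(P, X) = -35 + 7*(-5)² = -35 + 7*25 = -35 + 175 = 140)
1280 + l(p, -26)*(-1549) = 1280 + 140*(-1549) = 1280 - 216860 = -215580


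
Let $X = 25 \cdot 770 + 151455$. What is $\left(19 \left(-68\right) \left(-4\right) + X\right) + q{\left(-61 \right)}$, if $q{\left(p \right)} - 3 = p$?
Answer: $175815$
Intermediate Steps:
$q{\left(p \right)} = 3 + p$
$X = 170705$ ($X = 19250 + 151455 = 170705$)
$\left(19 \left(-68\right) \left(-4\right) + X\right) + q{\left(-61 \right)} = \left(19 \left(-68\right) \left(-4\right) + 170705\right) + \left(3 - 61\right) = \left(\left(-1292\right) \left(-4\right) + 170705\right) - 58 = \left(5168 + 170705\right) - 58 = 175873 - 58 = 175815$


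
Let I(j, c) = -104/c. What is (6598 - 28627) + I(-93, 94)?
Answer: -1035415/47 ≈ -22030.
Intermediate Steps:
(6598 - 28627) + I(-93, 94) = (6598 - 28627) - 104/94 = -22029 - 104*1/94 = -22029 - 52/47 = -1035415/47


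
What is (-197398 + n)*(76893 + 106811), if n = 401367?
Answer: 37469921176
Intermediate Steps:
(-197398 + n)*(76893 + 106811) = (-197398 + 401367)*(76893 + 106811) = 203969*183704 = 37469921176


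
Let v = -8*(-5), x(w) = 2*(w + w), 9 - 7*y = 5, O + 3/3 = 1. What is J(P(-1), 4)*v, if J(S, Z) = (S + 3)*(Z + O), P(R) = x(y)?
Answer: 5920/7 ≈ 845.71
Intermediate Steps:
O = 0 (O = -1 + 1 = 0)
y = 4/7 (y = 9/7 - 1/7*5 = 9/7 - 5/7 = 4/7 ≈ 0.57143)
x(w) = 4*w (x(w) = 2*(2*w) = 4*w)
P(R) = 16/7 (P(R) = 4*(4/7) = 16/7)
J(S, Z) = Z*(3 + S) (J(S, Z) = (S + 3)*(Z + 0) = (3 + S)*Z = Z*(3 + S))
v = 40
J(P(-1), 4)*v = (4*(3 + 16/7))*40 = (4*(37/7))*40 = (148/7)*40 = 5920/7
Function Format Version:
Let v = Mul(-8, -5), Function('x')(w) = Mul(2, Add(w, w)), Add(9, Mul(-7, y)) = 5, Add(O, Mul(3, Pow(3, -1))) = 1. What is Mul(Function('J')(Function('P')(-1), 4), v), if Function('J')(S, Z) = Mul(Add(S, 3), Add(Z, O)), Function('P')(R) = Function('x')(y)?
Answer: Rational(5920, 7) ≈ 845.71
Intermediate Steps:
O = 0 (O = Add(-1, 1) = 0)
y = Rational(4, 7) (y = Add(Rational(9, 7), Mul(Rational(-1, 7), 5)) = Add(Rational(9, 7), Rational(-5, 7)) = Rational(4, 7) ≈ 0.57143)
Function('x')(w) = Mul(4, w) (Function('x')(w) = Mul(2, Mul(2, w)) = Mul(4, w))
Function('P')(R) = Rational(16, 7) (Function('P')(R) = Mul(4, Rational(4, 7)) = Rational(16, 7))
Function('J')(S, Z) = Mul(Z, Add(3, S)) (Function('J')(S, Z) = Mul(Add(S, 3), Add(Z, 0)) = Mul(Add(3, S), Z) = Mul(Z, Add(3, S)))
v = 40
Mul(Function('J')(Function('P')(-1), 4), v) = Mul(Mul(4, Add(3, Rational(16, 7))), 40) = Mul(Mul(4, Rational(37, 7)), 40) = Mul(Rational(148, 7), 40) = Rational(5920, 7)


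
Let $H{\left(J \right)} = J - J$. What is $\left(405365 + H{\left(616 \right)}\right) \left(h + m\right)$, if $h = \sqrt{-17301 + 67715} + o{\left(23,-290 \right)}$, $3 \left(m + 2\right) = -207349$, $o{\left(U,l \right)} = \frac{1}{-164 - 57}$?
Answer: $- \frac{1092708046010}{39} + 405365 \sqrt{50414} \approx -2.7927 \cdot 10^{10}$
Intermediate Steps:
$o{\left(U,l \right)} = - \frac{1}{221}$ ($o{\left(U,l \right)} = \frac{1}{-221} = - \frac{1}{221}$)
$m = - \frac{207355}{3}$ ($m = -2 + \frac{1}{3} \left(-207349\right) = -2 - \frac{207349}{3} = - \frac{207355}{3} \approx -69118.0$)
$H{\left(J \right)} = 0$
$h = - \frac{1}{221} + \sqrt{50414}$ ($h = \sqrt{-17301 + 67715} - \frac{1}{221} = \sqrt{50414} - \frac{1}{221} = - \frac{1}{221} + \sqrt{50414} \approx 224.53$)
$\left(405365 + H{\left(616 \right)}\right) \left(h + m\right) = \left(405365 + 0\right) \left(\left(- \frac{1}{221} + \sqrt{50414}\right) - \frac{207355}{3}\right) = 405365 \left(- \frac{45825458}{663} + \sqrt{50414}\right) = - \frac{1092708046010}{39} + 405365 \sqrt{50414}$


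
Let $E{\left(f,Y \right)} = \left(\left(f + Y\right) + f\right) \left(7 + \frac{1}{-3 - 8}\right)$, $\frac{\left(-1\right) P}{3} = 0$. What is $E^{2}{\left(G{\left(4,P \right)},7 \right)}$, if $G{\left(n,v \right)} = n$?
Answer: $\frac{1299600}{121} \approx 10741.0$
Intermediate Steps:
$P = 0$ ($P = \left(-3\right) 0 = 0$)
$E{\left(f,Y \right)} = \frac{76 Y}{11} + \frac{152 f}{11}$ ($E{\left(f,Y \right)} = \left(\left(Y + f\right) + f\right) \left(7 + \frac{1}{-11}\right) = \left(Y + 2 f\right) \left(7 - \frac{1}{11}\right) = \left(Y + 2 f\right) \frac{76}{11} = \frac{76 Y}{11} + \frac{152 f}{11}$)
$E^{2}{\left(G{\left(4,P \right)},7 \right)} = \left(\frac{76}{11} \cdot 7 + \frac{152}{11} \cdot 4\right)^{2} = \left(\frac{532}{11} + \frac{608}{11}\right)^{2} = \left(\frac{1140}{11}\right)^{2} = \frac{1299600}{121}$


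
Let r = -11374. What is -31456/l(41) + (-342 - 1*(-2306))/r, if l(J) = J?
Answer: -178930534/233167 ≈ -767.39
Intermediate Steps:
-31456/l(41) + (-342 - 1*(-2306))/r = -31456/41 + (-342 - 1*(-2306))/(-11374) = -31456*1/41 + (-342 + 2306)*(-1/11374) = -31456/41 + 1964*(-1/11374) = -31456/41 - 982/5687 = -178930534/233167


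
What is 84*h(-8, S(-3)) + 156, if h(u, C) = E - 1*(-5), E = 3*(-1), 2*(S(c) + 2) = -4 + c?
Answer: 324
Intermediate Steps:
S(c) = -4 + c/2 (S(c) = -2 + (-4 + c)/2 = -2 + (-2 + c/2) = -4 + c/2)
E = -3
h(u, C) = 2 (h(u, C) = -3 - 1*(-5) = -3 + 5 = 2)
84*h(-8, S(-3)) + 156 = 84*2 + 156 = 168 + 156 = 324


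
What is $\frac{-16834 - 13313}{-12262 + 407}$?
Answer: $\frac{30147}{11855} \approx 2.543$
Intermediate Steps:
$\frac{-16834 - 13313}{-12262 + 407} = - \frac{30147}{-11855} = \left(-30147\right) \left(- \frac{1}{11855}\right) = \frac{30147}{11855}$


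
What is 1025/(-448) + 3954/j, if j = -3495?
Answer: -1784589/521920 ≈ -3.4193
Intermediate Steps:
1025/(-448) + 3954/j = 1025/(-448) + 3954/(-3495) = 1025*(-1/448) + 3954*(-1/3495) = -1025/448 - 1318/1165 = -1784589/521920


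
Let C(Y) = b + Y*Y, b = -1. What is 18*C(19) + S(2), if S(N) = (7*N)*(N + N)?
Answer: 6536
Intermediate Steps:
S(N) = 14*N² (S(N) = (7*N)*(2*N) = 14*N²)
C(Y) = -1 + Y² (C(Y) = -1 + Y*Y = -1 + Y²)
18*C(19) + S(2) = 18*(-1 + 19²) + 14*2² = 18*(-1 + 361) + 14*4 = 18*360 + 56 = 6480 + 56 = 6536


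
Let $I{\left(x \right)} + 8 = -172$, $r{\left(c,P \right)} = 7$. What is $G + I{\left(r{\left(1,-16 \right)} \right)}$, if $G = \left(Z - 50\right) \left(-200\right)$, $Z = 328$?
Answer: $-55780$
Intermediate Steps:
$G = -55600$ ($G = \left(328 - 50\right) \left(-200\right) = 278 \left(-200\right) = -55600$)
$I{\left(x \right)} = -180$ ($I{\left(x \right)} = -8 - 172 = -180$)
$G + I{\left(r{\left(1,-16 \right)} \right)} = -55600 - 180 = -55780$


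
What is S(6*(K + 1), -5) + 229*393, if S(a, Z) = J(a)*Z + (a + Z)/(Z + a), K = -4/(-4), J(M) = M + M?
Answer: 89878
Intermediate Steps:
J(M) = 2*M
K = 1 (K = -4*(-¼) = 1)
S(a, Z) = 1 + 2*Z*a (S(a, Z) = (2*a)*Z + (a + Z)/(Z + a) = 2*Z*a + (Z + a)/(Z + a) = 2*Z*a + 1 = 1 + 2*Z*a)
S(6*(K + 1), -5) + 229*393 = (1 + 2*(-5)*(6*(1 + 1))) + 229*393 = (1 + 2*(-5)*(6*2)) + 89997 = (1 + 2*(-5)*12) + 89997 = (1 - 120) + 89997 = -119 + 89997 = 89878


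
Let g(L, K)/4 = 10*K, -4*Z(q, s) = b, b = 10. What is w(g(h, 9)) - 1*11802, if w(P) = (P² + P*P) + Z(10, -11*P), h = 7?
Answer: 494791/2 ≈ 2.4740e+5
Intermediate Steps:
Z(q, s) = -5/2 (Z(q, s) = -¼*10 = -5/2)
g(L, K) = 40*K (g(L, K) = 4*(10*K) = 40*K)
w(P) = -5/2 + 2*P² (w(P) = (P² + P*P) - 5/2 = (P² + P²) - 5/2 = 2*P² - 5/2 = -5/2 + 2*P²)
w(g(h, 9)) - 1*11802 = (-5/2 + 2*(40*9)²) - 1*11802 = (-5/2 + 2*360²) - 11802 = (-5/2 + 2*129600) - 11802 = (-5/2 + 259200) - 11802 = 518395/2 - 11802 = 494791/2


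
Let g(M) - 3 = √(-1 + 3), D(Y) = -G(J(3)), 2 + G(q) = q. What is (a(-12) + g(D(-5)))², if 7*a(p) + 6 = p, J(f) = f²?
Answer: 107/49 + 6*√2/7 ≈ 3.3959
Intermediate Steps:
G(q) = -2 + q
a(p) = -6/7 + p/7
D(Y) = -7 (D(Y) = -(-2 + 3²) = -(-2 + 9) = -1*7 = -7)
g(M) = 3 + √2 (g(M) = 3 + √(-1 + 3) = 3 + √2)
(a(-12) + g(D(-5)))² = ((-6/7 + (⅐)*(-12)) + (3 + √2))² = ((-6/7 - 12/7) + (3 + √2))² = (-18/7 + (3 + √2))² = (3/7 + √2)²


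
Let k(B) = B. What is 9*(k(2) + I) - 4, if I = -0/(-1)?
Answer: 14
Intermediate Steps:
I = 0 (I = -0*(-1) = -3*0 = 0)
9*(k(2) + I) - 4 = 9*(2 + 0) - 4 = 9*2 - 4 = 18 - 4 = 14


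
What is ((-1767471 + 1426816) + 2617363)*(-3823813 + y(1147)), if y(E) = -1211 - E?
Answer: -8711074125068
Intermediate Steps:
((-1767471 + 1426816) + 2617363)*(-3823813 + y(1147)) = ((-1767471 + 1426816) + 2617363)*(-3823813 + (-1211 - 1*1147)) = (-340655 + 2617363)*(-3823813 + (-1211 - 1147)) = 2276708*(-3823813 - 2358) = 2276708*(-3826171) = -8711074125068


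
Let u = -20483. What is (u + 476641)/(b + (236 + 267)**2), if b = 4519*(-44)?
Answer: 456158/54173 ≈ 8.4204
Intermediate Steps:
b = -198836
(u + 476641)/(b + (236 + 267)**2) = (-20483 + 476641)/(-198836 + (236 + 267)**2) = 456158/(-198836 + 503**2) = 456158/(-198836 + 253009) = 456158/54173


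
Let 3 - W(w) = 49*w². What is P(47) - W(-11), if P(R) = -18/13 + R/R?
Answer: 77033/13 ≈ 5925.6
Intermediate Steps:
W(w) = 3 - 49*w²
P(R) = -5/13 (P(R) = -18*1/13 + 1 = -18/13 + 1 = -5/13)
P(47) - W(-11) = -5/13 - (3 - 49*(-11)²) = -5/13 - (3 - 49*121) = -5/13 - (3 - 5929) = -5/13 - 1*(-5926) = -5/13 + 5926 = 77033/13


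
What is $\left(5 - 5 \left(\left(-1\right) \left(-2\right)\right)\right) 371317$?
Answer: $-1856585$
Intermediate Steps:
$\left(5 - 5 \left(\left(-1\right) \left(-2\right)\right)\right) 371317 = \left(5 - 10\right) 371317 = \left(-5\right) 371317 = -1856585$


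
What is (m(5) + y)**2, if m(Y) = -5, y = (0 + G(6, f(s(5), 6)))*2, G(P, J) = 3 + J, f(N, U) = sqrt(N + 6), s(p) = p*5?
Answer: 125 + 4*sqrt(31) ≈ 147.27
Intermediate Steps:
s(p) = 5*p
f(N, U) = sqrt(6 + N)
y = 6 + 2*sqrt(31) (y = (0 + (3 + sqrt(6 + 5*5)))*2 = (0 + (3 + sqrt(6 + 25)))*2 = (0 + (3 + sqrt(31)))*2 = (3 + sqrt(31))*2 = 6 + 2*sqrt(31) ≈ 17.136)
(m(5) + y)**2 = (-5 + (6 + 2*sqrt(31)))**2 = (1 + 2*sqrt(31))**2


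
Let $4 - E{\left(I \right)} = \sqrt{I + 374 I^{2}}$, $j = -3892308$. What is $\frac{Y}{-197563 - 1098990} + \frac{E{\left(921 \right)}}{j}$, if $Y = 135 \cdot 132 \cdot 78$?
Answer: $- \frac{1352539403473}{1261645903581} + \frac{\sqrt{317243055}}{3892308} \approx -1.0675$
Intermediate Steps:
$E{\left(I \right)} = 4 - \sqrt{I + 374 I^{2}}$
$Y = 1389960$ ($Y = 17820 \cdot 78 = 1389960$)
$\frac{Y}{-197563 - 1098990} + \frac{E{\left(921 \right)}}{j} = \frac{1389960}{-197563 - 1098990} + \frac{4 - \sqrt{921 \left(1 + 374 \cdot 921\right)}}{-3892308} = \frac{1389960}{-1296553} + \left(4 - \sqrt{921 \left(1 + 344454\right)}\right) \left(- \frac{1}{3892308}\right) = 1389960 \left(- \frac{1}{1296553}\right) + \left(4 - \sqrt{921 \cdot 344455}\right) \left(- \frac{1}{3892308}\right) = - \frac{1389960}{1296553} + \left(4 - \sqrt{317243055}\right) \left(- \frac{1}{3892308}\right) = - \frac{1389960}{1296553} - \left(\frac{1}{973077} - \frac{\sqrt{317243055}}{3892308}\right) = - \frac{1352539403473}{1261645903581} + \frac{\sqrt{317243055}}{3892308}$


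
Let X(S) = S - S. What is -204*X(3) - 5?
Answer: -5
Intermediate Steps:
X(S) = 0
-204*X(3) - 5 = -204*0 - 5 = 0 - 5 = -5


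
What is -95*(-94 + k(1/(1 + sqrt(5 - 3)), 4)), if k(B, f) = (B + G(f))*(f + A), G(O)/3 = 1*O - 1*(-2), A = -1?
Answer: 4085 - 285*sqrt(2) ≈ 3681.9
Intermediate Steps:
G(O) = 6 + 3*O (G(O) = 3*(1*O - 1*(-2)) = 3*(O + 2) = 3*(2 + O) = 6 + 3*O)
k(B, f) = (-1 + f)*(6 + B + 3*f) (k(B, f) = (B + (6 + 3*f))*(f - 1) = (6 + B + 3*f)*(-1 + f) = (-1 + f)*(6 + B + 3*f))
-95*(-94 + k(1/(1 + sqrt(5 - 3)), 4)) = -95*(-94 + (-6 - 1/(1 + sqrt(5 - 3)) + 3*4 + 3*4**2 + 4/(1 + sqrt(5 - 3)))) = -95*(-94 + (-6 - 1/(1 + sqrt(2)) + 12 + 3*16 + 4/(1 + sqrt(2)))) = -95*(-94 + (-6 - 1/(1 + sqrt(2)) + 12 + 48 + 4/(1 + sqrt(2)))) = -95*(-94 + (54 + 3/(1 + sqrt(2)))) = -95*(-40 + 3/(1 + sqrt(2))) = 3800 - 285/(1 + sqrt(2))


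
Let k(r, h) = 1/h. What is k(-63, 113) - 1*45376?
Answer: -5127487/113 ≈ -45376.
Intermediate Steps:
k(-63, 113) - 1*45376 = 1/113 - 1*45376 = 1/113 - 45376 = -5127487/113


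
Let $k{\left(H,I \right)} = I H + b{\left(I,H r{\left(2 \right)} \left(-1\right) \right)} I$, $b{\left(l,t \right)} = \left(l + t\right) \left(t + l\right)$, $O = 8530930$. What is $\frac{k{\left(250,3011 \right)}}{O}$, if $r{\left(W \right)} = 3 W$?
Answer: $\frac{298923047}{370910} \approx 805.92$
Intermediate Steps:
$b{\left(l,t \right)} = \left(l + t\right)^{2}$ ($b{\left(l,t \right)} = \left(l + t\right) \left(l + t\right) = \left(l + t\right)^{2}$)
$k{\left(H,I \right)} = H I + I \left(I - 6 H\right)^{2}$ ($k{\left(H,I \right)} = I H + \left(I + H 3 \cdot 2 \left(-1\right)\right)^{2} I = H I + \left(I + H 6 \left(-1\right)\right)^{2} I = H I + \left(I + 6 H \left(-1\right)\right)^{2} I = H I + \left(I - 6 H\right)^{2} I = H I + I \left(I - 6 H\right)^{2}$)
$\frac{k{\left(250,3011 \right)}}{O} = \frac{3011 \left(250 + \left(\left(-1\right) 3011 + 6 \cdot 250\right)^{2}\right)}{8530930} = 3011 \left(250 + \left(-3011 + 1500\right)^{2}\right) \frac{1}{8530930} = 3011 \left(250 + \left(-1511\right)^{2}\right) \frac{1}{8530930} = 3011 \left(250 + 2283121\right) \frac{1}{8530930} = 3011 \cdot 2283371 \cdot \frac{1}{8530930} = 6875230081 \cdot \frac{1}{8530930} = \frac{298923047}{370910}$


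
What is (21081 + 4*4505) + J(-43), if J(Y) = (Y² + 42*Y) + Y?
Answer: 39101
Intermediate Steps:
J(Y) = Y² + 43*Y
(21081 + 4*4505) + J(-43) = (21081 + 4*4505) - 43*(43 - 43) = (21081 + 18020) - 43*0 = 39101 + 0 = 39101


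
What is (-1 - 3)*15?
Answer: -60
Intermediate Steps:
(-1 - 3)*15 = -4*15 = -60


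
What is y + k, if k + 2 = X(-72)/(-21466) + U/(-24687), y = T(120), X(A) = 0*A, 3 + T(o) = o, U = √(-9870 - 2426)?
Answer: 115 - 2*I*√3074/24687 ≈ 115.0 - 0.0044917*I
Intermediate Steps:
U = 2*I*√3074 (U = √(-12296) = 2*I*√3074 ≈ 110.89*I)
T(o) = -3 + o
X(A) = 0
y = 117 (y = -3 + 120 = 117)
k = -2 - 2*I*√3074/24687 (k = -2 + (0/(-21466) + (2*I*√3074)/(-24687)) = -2 + (0*(-1/21466) + (2*I*√3074)*(-1/24687)) = -2 + (0 - 2*I*√3074/24687) = -2 - 2*I*√3074/24687 ≈ -2.0 - 0.0044917*I)
y + k = 117 + (-2 - 2*I*√3074/24687) = 115 - 2*I*√3074/24687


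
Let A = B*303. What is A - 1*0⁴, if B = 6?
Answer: 1818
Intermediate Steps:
A = 1818 (A = 6*303 = 1818)
A - 1*0⁴ = 1818 - 1*0⁴ = 1818 - 1*0 = 1818 + 0 = 1818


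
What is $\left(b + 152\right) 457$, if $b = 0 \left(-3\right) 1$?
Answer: $69464$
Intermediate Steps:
$b = 0$ ($b = 0 \cdot 1 = 0$)
$\left(b + 152\right) 457 = \left(0 + 152\right) 457 = 152 \cdot 457 = 69464$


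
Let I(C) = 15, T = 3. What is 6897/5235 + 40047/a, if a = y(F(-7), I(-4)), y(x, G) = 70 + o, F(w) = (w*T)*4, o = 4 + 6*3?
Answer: 70093523/160540 ≈ 436.61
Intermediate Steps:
o = 22 (o = 4 + 18 = 22)
F(w) = 12*w (F(w) = (w*3)*4 = (3*w)*4 = 12*w)
y(x, G) = 92 (y(x, G) = 70 + 22 = 92)
a = 92
6897/5235 + 40047/a = 6897/5235 + 40047/92 = 6897*(1/5235) + 40047*(1/92) = 2299/1745 + 40047/92 = 70093523/160540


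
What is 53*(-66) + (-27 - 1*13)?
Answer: -3538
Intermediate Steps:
53*(-66) + (-27 - 1*13) = -3498 + (-27 - 13) = -3498 - 40 = -3538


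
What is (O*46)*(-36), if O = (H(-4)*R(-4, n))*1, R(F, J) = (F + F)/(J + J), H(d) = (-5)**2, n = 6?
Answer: 27600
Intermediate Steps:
H(d) = 25
R(F, J) = F/J (R(F, J) = (2*F)/((2*J)) = (2*F)*(1/(2*J)) = F/J)
O = -50/3 (O = (25*(-4/6))*1 = (25*(-4*1/6))*1 = (25*(-2/3))*1 = -50/3*1 = -50/3 ≈ -16.667)
(O*46)*(-36) = -50/3*46*(-36) = -2300/3*(-36) = 27600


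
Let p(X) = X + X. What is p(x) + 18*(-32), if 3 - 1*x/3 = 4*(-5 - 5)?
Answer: -318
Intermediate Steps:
x = 129 (x = 9 - 12*(-5 - 5) = 9 - 12*(-10) = 9 - 3*(-40) = 9 + 120 = 129)
p(X) = 2*X
p(x) + 18*(-32) = 2*129 + 18*(-32) = 258 - 576 = -318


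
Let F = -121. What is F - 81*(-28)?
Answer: 2147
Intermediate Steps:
F - 81*(-28) = -121 - 81*(-28) = -121 + 2268 = 2147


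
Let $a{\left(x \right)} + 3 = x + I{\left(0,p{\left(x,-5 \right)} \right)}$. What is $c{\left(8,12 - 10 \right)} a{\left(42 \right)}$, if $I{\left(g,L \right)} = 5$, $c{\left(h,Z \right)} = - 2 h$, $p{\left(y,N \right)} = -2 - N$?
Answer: $-704$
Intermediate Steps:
$a{\left(x \right)} = 2 + x$ ($a{\left(x \right)} = -3 + \left(x + 5\right) = -3 + \left(5 + x\right) = 2 + x$)
$c{\left(8,12 - 10 \right)} a{\left(42 \right)} = \left(-2\right) 8 \left(2 + 42\right) = \left(-16\right) 44 = -704$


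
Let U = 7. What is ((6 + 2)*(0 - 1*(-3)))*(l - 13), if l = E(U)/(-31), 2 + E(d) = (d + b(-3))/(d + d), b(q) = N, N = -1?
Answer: -67440/217 ≈ -310.78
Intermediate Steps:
b(q) = -1
E(d) = -2 + (-1 + d)/(2*d) (E(d) = -2 + (d - 1)/(d + d) = -2 + (-1 + d)/((2*d)) = -2 + (-1 + d)*(1/(2*d)) = -2 + (-1 + d)/(2*d))
l = 11/217 (l = ((½)*(-1 - 3*7)/7)/(-31) = ((½)*(⅐)*(-1 - 21))*(-1/31) = ((½)*(⅐)*(-22))*(-1/31) = -11/7*(-1/31) = 11/217 ≈ 0.050691)
((6 + 2)*(0 - 1*(-3)))*(l - 13) = ((6 + 2)*(0 - 1*(-3)))*(11/217 - 13) = (8*(0 + 3))*(-2810/217) = (8*3)*(-2810/217) = 24*(-2810/217) = -67440/217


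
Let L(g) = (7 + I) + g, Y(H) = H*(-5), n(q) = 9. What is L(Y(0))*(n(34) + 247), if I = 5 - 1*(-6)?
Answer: 4608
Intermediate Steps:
I = 11 (I = 5 + 6 = 11)
Y(H) = -5*H
L(g) = 18 + g (L(g) = (7 + 11) + g = 18 + g)
L(Y(0))*(n(34) + 247) = (18 - 5*0)*(9 + 247) = (18 + 0)*256 = 18*256 = 4608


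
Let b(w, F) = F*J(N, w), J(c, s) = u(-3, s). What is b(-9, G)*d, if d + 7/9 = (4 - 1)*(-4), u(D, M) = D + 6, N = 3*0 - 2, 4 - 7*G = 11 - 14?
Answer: -115/3 ≈ -38.333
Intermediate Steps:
G = 1 (G = 4/7 - (11 - 14)/7 = 4/7 - ⅐*(-3) = 4/7 + 3/7 = 1)
N = -2 (N = 0 - 2 = -2)
u(D, M) = 6 + D
J(c, s) = 3 (J(c, s) = 6 - 3 = 3)
b(w, F) = 3*F (b(w, F) = F*3 = 3*F)
d = -115/9 (d = -7/9 + (4 - 1)*(-4) = -7/9 + 3*(-4) = -7/9 - 12 = -115/9 ≈ -12.778)
b(-9, G)*d = (3*1)*(-115/9) = 3*(-115/9) = -115/3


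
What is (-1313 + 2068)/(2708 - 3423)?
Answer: -151/143 ≈ -1.0559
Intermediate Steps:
(-1313 + 2068)/(2708 - 3423) = 755/(-715) = 755*(-1/715) = -151/143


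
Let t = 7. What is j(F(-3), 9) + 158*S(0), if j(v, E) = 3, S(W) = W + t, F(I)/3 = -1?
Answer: 1109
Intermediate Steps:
F(I) = -3 (F(I) = 3*(-1) = -3)
S(W) = 7 + W (S(W) = W + 7 = 7 + W)
j(F(-3), 9) + 158*S(0) = 3 + 158*(7 + 0) = 3 + 158*7 = 3 + 1106 = 1109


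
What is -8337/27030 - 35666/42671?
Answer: -439933369/384465710 ≈ -1.1443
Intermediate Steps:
-8337/27030 - 35666/42671 = -8337*1/27030 - 35666*1/42671 = -2779/9010 - 35666/42671 = -439933369/384465710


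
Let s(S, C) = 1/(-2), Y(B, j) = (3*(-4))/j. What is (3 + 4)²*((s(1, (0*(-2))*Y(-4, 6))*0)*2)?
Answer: 0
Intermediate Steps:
Y(B, j) = -12/j
s(S, C) = -½
(3 + 4)²*((s(1, (0*(-2))*Y(-4, 6))*0)*2) = (3 + 4)²*(-½*0*2) = 7²*(0*2) = 49*0 = 0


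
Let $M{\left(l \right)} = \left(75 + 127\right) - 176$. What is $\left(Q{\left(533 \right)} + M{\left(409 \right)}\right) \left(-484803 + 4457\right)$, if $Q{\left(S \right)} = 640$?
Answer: $-319910436$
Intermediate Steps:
$M{\left(l \right)} = 26$ ($M{\left(l \right)} = 202 - 176 = 26$)
$\left(Q{\left(533 \right)} + M{\left(409 \right)}\right) \left(-484803 + 4457\right) = \left(640 + 26\right) \left(-484803 + 4457\right) = 666 \left(-480346\right) = -319910436$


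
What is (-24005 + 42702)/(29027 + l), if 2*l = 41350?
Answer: 18697/49702 ≈ 0.37618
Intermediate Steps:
l = 20675 (l = (1/2)*41350 = 20675)
(-24005 + 42702)/(29027 + l) = (-24005 + 42702)/(29027 + 20675) = 18697/49702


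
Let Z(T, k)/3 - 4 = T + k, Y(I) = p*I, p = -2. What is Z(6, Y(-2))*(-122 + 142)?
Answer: 840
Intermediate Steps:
Y(I) = -2*I
Z(T, k) = 12 + 3*T + 3*k (Z(T, k) = 12 + 3*(T + k) = 12 + (3*T + 3*k) = 12 + 3*T + 3*k)
Z(6, Y(-2))*(-122 + 142) = (12 + 3*6 + 3*(-2*(-2)))*(-122 + 142) = (12 + 18 + 3*4)*20 = (12 + 18 + 12)*20 = 42*20 = 840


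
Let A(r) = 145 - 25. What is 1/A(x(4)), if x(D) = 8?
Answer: 1/120 ≈ 0.0083333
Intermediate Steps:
A(r) = 120
1/A(x(4)) = 1/120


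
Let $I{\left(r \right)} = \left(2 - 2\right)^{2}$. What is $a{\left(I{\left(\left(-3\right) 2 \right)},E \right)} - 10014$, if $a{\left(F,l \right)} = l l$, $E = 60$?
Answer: $-6414$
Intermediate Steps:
$I{\left(r \right)} = 0$ ($I{\left(r \right)} = 0^{2} = 0$)
$a{\left(F,l \right)} = l^{2}$
$a{\left(I{\left(\left(-3\right) 2 \right)},E \right)} - 10014 = 60^{2} - 10014 = 3600 - 10014 = -6414$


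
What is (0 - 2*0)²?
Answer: 0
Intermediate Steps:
(0 - 2*0)² = (0 + 0)² = 0² = 0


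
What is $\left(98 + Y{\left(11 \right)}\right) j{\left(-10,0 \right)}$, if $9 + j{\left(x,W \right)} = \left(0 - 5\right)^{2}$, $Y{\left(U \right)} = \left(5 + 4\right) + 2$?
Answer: $1744$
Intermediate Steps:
$Y{\left(U \right)} = 11$ ($Y{\left(U \right)} = 9 + 2 = 11$)
$j{\left(x,W \right)} = 16$ ($j{\left(x,W \right)} = -9 + \left(0 - 5\right)^{2} = -9 + \left(-5\right)^{2} = -9 + 25 = 16$)
$\left(98 + Y{\left(11 \right)}\right) j{\left(-10,0 \right)} = \left(98 + 11\right) 16 = 109 \cdot 16 = 1744$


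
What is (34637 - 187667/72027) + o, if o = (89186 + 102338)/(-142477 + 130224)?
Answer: 30552680202448/882546831 ≈ 34619.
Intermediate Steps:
o = -191524/12253 (o = 191524/(-12253) = 191524*(-1/12253) = -191524/12253 ≈ -15.631)
(34637 - 187667/72027) + o = (34637 - 187667/72027) - 191524/12253 = 2494611532/72027 - 191524/12253 = 30552680202448/882546831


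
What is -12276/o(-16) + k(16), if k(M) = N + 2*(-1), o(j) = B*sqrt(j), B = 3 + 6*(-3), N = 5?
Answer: 3 - 1023*I/5 ≈ 3.0 - 204.6*I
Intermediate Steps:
B = -15 (B = 3 - 18 = -15)
o(j) = -15*sqrt(j)
k(M) = 3 (k(M) = 5 + 2*(-1) = 5 - 2 = 3)
-12276/o(-16) + k(16) = -12276/((-60*I)) + 3 = -12276*I/60 + 3 = -1023*I/5 + 3 = 3 - 1023*I/5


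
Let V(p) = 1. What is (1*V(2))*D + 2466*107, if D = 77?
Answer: 263939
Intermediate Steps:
(1*V(2))*D + 2466*107 = (1*1)*77 + 2466*107 = 1*77 + 263862 = 77 + 263862 = 263939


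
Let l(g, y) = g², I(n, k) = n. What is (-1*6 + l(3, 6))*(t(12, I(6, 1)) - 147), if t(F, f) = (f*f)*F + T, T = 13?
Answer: 894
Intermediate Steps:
t(F, f) = 13 + F*f² (t(F, f) = (f*f)*F + 13 = f²*F + 13 = F*f² + 13 = 13 + F*f²)
(-1*6 + l(3, 6))*(t(12, I(6, 1)) - 147) = (-1*6 + 3²)*((13 + 12*6²) - 147) = (-6 + 9)*((13 + 12*36) - 147) = 3*((13 + 432) - 147) = 3*(445 - 147) = 3*298 = 894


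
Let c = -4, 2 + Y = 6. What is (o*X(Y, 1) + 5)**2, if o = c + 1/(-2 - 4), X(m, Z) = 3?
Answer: 225/4 ≈ 56.250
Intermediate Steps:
Y = 4 (Y = -2 + 6 = 4)
o = -25/6 (o = -4 + 1/(-2 - 4) = -4 + 1/(-6) = -4 - 1/6 = -25/6 ≈ -4.1667)
(o*X(Y, 1) + 5)**2 = (-25/6*3 + 5)**2 = (-25/2 + 5)**2 = (-15/2)**2 = 225/4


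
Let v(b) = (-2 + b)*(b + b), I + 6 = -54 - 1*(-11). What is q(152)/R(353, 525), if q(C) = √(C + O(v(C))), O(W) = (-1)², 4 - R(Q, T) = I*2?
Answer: √17/34 ≈ 0.12127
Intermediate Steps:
I = -49 (I = -6 + (-54 - 1*(-11)) = -6 + (-54 + 11) = -6 - 43 = -49)
v(b) = 2*b*(-2 + b) (v(b) = (-2 + b)*(2*b) = 2*b*(-2 + b))
R(Q, T) = 102 (R(Q, T) = 4 - (-49)*2 = 4 - 1*(-98) = 4 + 98 = 102)
O(W) = 1
q(C) = √(1 + C) (q(C) = √(C + 1) = √(1 + C))
q(152)/R(353, 525) = √(1 + 152)/102 = √153*(1/102) = (3*√17)*(1/102) = √17/34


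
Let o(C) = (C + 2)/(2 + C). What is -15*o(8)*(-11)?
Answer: 165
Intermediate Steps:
o(C) = 1 (o(C) = (2 + C)/(2 + C) = 1)
-15*o(8)*(-11) = -15*1*(-11) = -15*(-11) = 165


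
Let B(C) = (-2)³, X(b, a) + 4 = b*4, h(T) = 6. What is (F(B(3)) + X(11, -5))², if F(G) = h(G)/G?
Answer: 24649/16 ≈ 1540.6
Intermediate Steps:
X(b, a) = -4 + 4*b (X(b, a) = -4 + b*4 = -4 + 4*b)
B(C) = -8
F(G) = 6/G
(F(B(3)) + X(11, -5))² = (6/(-8) + (-4 + 4*11))² = (6*(-⅛) + (-4 + 44))² = (-¾ + 40)² = (157/4)² = 24649/16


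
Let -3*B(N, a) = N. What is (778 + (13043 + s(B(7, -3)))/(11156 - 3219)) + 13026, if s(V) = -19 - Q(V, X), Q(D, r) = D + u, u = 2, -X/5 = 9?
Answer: 328726117/23811 ≈ 13806.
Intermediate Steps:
X = -45 (X = -5*9 = -45)
B(N, a) = -N/3
Q(D, r) = 2 + D (Q(D, r) = D + 2 = 2 + D)
s(V) = -21 - V (s(V) = -19 - (2 + V) = -19 + (-2 - V) = -21 - V)
(778 + (13043 + s(B(7, -3)))/(11156 - 3219)) + 13026 = (778 + (13043 + (-21 - (-1)*7/3))/(11156 - 3219)) + 13026 = (778 + (13043 + (-21 - 1*(-7/3)))/7937) + 13026 = (778 + (13043 + (-21 + 7/3))*(1/7937)) + 13026 = (778 + (13043 - 56/3)*(1/7937)) + 13026 = (778 + (39073/3)*(1/7937)) + 13026 = (778 + 39073/23811) + 13026 = 18564031/23811 + 13026 = 328726117/23811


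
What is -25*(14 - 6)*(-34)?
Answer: 6800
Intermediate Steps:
-25*(14 - 6)*(-34) = -25*8*(-34) = -200*(-34) = 6800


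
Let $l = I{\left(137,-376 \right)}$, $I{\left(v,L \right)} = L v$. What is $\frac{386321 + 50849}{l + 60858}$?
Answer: $\frac{218585}{4673} \approx 46.776$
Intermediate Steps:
$l = -51512$ ($l = \left(-376\right) 137 = -51512$)
$\frac{386321 + 50849}{l + 60858} = \frac{386321 + 50849}{-51512 + 60858} = \frac{437170}{9346} = 437170 \cdot \frac{1}{9346} = \frac{218585}{4673}$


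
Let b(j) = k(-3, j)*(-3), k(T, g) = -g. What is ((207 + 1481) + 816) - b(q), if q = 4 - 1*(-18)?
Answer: 2438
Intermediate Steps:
q = 22 (q = 4 + 18 = 22)
b(j) = 3*j (b(j) = -j*(-3) = 3*j)
((207 + 1481) + 816) - b(q) = ((207 + 1481) + 816) - 3*22 = (1688 + 816) - 1*66 = 2504 - 66 = 2438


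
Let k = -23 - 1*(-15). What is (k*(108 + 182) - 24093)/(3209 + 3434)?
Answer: -26413/6643 ≈ -3.9761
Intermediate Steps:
k = -8 (k = -23 + 15 = -8)
(k*(108 + 182) - 24093)/(3209 + 3434) = (-8*(108 + 182) - 24093)/(3209 + 3434) = (-8*290 - 24093)/6643 = (-2320 - 24093)*(1/6643) = -26413*1/6643 = -26413/6643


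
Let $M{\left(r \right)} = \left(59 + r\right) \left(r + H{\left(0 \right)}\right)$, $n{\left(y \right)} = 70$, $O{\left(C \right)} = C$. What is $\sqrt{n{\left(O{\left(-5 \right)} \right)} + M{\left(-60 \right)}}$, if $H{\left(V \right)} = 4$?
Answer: $3 \sqrt{14} \approx 11.225$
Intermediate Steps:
$M{\left(r \right)} = \left(4 + r\right) \left(59 + r\right)$ ($M{\left(r \right)} = \left(59 + r\right) \left(r + 4\right) = \left(59 + r\right) \left(4 + r\right) = \left(4 + r\right) \left(59 + r\right)$)
$\sqrt{n{\left(O{\left(-5 \right)} \right)} + M{\left(-60 \right)}} = \sqrt{70 + \left(236 + \left(-60\right)^{2} + 63 \left(-60\right)\right)} = \sqrt{70 + \left(236 + 3600 - 3780\right)} = \sqrt{70 + 56} = \sqrt{126} = 3 \sqrt{14}$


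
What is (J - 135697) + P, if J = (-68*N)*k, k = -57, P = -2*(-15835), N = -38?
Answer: -251315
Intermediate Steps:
P = 31670
J = -147288 (J = -68*(-38)*(-57) = 2584*(-57) = -147288)
(J - 135697) + P = (-147288 - 135697) + 31670 = -282985 + 31670 = -251315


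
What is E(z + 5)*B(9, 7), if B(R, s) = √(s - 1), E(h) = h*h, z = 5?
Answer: 100*√6 ≈ 244.95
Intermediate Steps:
E(h) = h²
B(R, s) = √(-1 + s)
E(z + 5)*B(9, 7) = (5 + 5)²*√(-1 + 7) = 10²*√6 = 100*√6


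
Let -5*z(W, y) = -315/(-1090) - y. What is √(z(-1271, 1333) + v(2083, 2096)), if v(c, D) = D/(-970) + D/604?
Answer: √68272304839307990/15965230 ≈ 16.366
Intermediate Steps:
v(c, D) = 183*D/292940 (v(c, D) = D*(-1/970) + D*(1/604) = -D/970 + D/604 = 183*D/292940)
z(W, y) = -63/1090 + y/5 (z(W, y) = -(-315/(-1090) - y)/5 = -(-315*(-1/1090) - y)/5 = -(63/218 - y)/5 = -63/1090 + y/5)
√(z(-1271, 1333) + v(2083, 2096)) = √((-63/1090 + (⅕)*1333) + (183/292940)*2096) = √((-63/1090 + 1333/5) + 95892/73235) = √(290531/1090 + 95892/73235) = √(4276312013/15965230) = √68272304839307990/15965230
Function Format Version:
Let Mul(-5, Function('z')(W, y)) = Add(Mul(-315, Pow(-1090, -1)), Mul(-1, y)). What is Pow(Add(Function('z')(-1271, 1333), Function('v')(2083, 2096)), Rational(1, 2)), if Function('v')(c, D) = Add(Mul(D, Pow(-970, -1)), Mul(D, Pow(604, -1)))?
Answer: Mul(Rational(1, 15965230), Pow(68272304839307990, Rational(1, 2))) ≈ 16.366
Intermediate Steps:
Function('v')(c, D) = Mul(Rational(183, 292940), D) (Function('v')(c, D) = Add(Mul(D, Rational(-1, 970)), Mul(D, Rational(1, 604))) = Add(Mul(Rational(-1, 970), D), Mul(Rational(1, 604), D)) = Mul(Rational(183, 292940), D))
Function('z')(W, y) = Add(Rational(-63, 1090), Mul(Rational(1, 5), y)) (Function('z')(W, y) = Mul(Rational(-1, 5), Add(Mul(-315, Pow(-1090, -1)), Mul(-1, y))) = Mul(Rational(-1, 5), Add(Mul(-315, Rational(-1, 1090)), Mul(-1, y))) = Mul(Rational(-1, 5), Add(Rational(63, 218), Mul(-1, y))) = Add(Rational(-63, 1090), Mul(Rational(1, 5), y)))
Pow(Add(Function('z')(-1271, 1333), Function('v')(2083, 2096)), Rational(1, 2)) = Pow(Add(Add(Rational(-63, 1090), Mul(Rational(1, 5), 1333)), Mul(Rational(183, 292940), 2096)), Rational(1, 2)) = Pow(Add(Add(Rational(-63, 1090), Rational(1333, 5)), Rational(95892, 73235)), Rational(1, 2)) = Pow(Add(Rational(290531, 1090), Rational(95892, 73235)), Rational(1, 2)) = Pow(Rational(4276312013, 15965230), Rational(1, 2)) = Mul(Rational(1, 15965230), Pow(68272304839307990, Rational(1, 2)))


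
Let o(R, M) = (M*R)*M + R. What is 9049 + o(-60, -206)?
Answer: -2537171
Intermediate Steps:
o(R, M) = R + R*M² (o(R, M) = R*M² + R = R + R*M²)
9049 + o(-60, -206) = 9049 - 60*(1 + (-206)²) = 9049 - 60*(1 + 42436) = 9049 - 60*42437 = 9049 - 2546220 = -2537171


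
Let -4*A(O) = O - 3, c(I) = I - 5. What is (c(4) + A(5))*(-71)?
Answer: 213/2 ≈ 106.50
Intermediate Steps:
c(I) = -5 + I
A(O) = ¾ - O/4 (A(O) = -(O - 3)/4 = -(-3 + O)/4 = ¾ - O/4)
(c(4) + A(5))*(-71) = ((-5 + 4) + (¾ - ¼*5))*(-71) = (-1 + (¾ - 5/4))*(-71) = (-1 - ½)*(-71) = -3/2*(-71) = 213/2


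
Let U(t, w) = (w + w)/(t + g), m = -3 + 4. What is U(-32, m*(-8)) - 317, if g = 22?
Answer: -1577/5 ≈ -315.40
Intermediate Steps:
m = 1
U(t, w) = 2*w/(22 + t) (U(t, w) = (w + w)/(t + 22) = (2*w)/(22 + t) = 2*w/(22 + t))
U(-32, m*(-8)) - 317 = 2*(1*(-8))/(22 - 32) - 317 = 2*(-8)/(-10) - 317 = 2*(-8)*(-⅒) - 317 = 8/5 - 317 = -1577/5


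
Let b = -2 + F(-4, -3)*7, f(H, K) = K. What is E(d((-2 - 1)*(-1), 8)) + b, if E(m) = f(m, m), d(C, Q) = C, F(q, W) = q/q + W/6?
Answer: 9/2 ≈ 4.5000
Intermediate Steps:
F(q, W) = 1 + W/6 (F(q, W) = 1 + W*(1/6) = 1 + W/6)
E(m) = m
b = 3/2 (b = -2 + (1 + (1/6)*(-3))*7 = -2 + (1 - 1/2)*7 = -2 + (1/2)*7 = -2 + 7/2 = 3/2 ≈ 1.5000)
E(d((-2 - 1)*(-1), 8)) + b = (-2 - 1)*(-1) + 3/2 = -3*(-1) + 3/2 = 3 + 3/2 = 9/2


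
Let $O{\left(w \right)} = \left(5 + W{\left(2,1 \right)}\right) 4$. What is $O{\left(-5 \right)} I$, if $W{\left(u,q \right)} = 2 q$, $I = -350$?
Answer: $-9800$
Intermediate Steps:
$O{\left(w \right)} = 28$ ($O{\left(w \right)} = \left(5 + 2 \cdot 1\right) 4 = \left(5 + 2\right) 4 = 7 \cdot 4 = 28$)
$O{\left(-5 \right)} I = 28 \left(-350\right) = -9800$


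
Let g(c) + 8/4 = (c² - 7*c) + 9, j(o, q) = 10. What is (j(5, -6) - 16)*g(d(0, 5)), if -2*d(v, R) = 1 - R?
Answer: 18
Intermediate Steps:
d(v, R) = -½ + R/2 (d(v, R) = -(1 - R)/2 = -½ + R/2)
g(c) = 7 + c² - 7*c (g(c) = -2 + ((c² - 7*c) + 9) = -2 + (9 + c² - 7*c) = 7 + c² - 7*c)
(j(5, -6) - 16)*g(d(0, 5)) = (10 - 16)*(7 + (-½ + (½)*5)² - 7*(-½ + (½)*5)) = -6*(7 + (-½ + 5/2)² - 7*(-½ + 5/2)) = -6*(7 + 2² - 7*2) = -6*(7 + 4 - 14) = -6*(-3) = 18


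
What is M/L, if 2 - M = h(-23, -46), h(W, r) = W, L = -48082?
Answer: -25/48082 ≈ -0.00051995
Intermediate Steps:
M = 25 (M = 2 - 1*(-23) = 2 + 23 = 25)
M/L = 25/(-48082) = 25*(-1/48082) = -25/48082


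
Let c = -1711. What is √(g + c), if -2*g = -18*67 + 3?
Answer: I*√4438/2 ≈ 33.309*I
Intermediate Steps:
g = 1203/2 (g = -(-18*67 + 3)/2 = -(-1206 + 3)/2 = -½*(-1203) = 1203/2 ≈ 601.50)
√(g + c) = √(1203/2 - 1711) = √(-2219/2) = I*√4438/2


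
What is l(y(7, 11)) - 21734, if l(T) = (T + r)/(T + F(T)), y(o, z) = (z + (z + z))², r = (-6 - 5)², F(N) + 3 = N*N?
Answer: -25798408928/1187007 ≈ -21734.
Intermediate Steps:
F(N) = -3 + N² (F(N) = -3 + N*N = -3 + N²)
r = 121 (r = (-11)² = 121)
y(o, z) = 9*z² (y(o, z) = (z + 2*z)² = (3*z)² = 9*z²)
l(T) = (121 + T)/(-3 + T + T²) (l(T) = (T + 121)/(T + (-3 + T²)) = (121 + T)/(-3 + T + T²))
l(y(7, 11)) - 21734 = (121 + 9*11²)/(-3 + 9*11² + (9*11²)²) - 21734 = (121 + 9*121)/(-3 + 9*121 + (9*121)²) - 21734 = (121 + 1089)/(-3 + 1089 + 1089²) - 21734 = 1210/(-3 + 1089 + 1185921) - 21734 = 1210/1187007 - 21734 = -25798408928/1187007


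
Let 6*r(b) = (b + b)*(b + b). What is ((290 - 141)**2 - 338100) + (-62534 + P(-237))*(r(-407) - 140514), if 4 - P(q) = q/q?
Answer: 5642099867/3 ≈ 1.8807e+9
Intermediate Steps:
r(b) = 2*b**2/3 (r(b) = ((b + b)*(b + b))/6 = ((2*b)*(2*b))/6 = (4*b**2)/6 = 2*b**2/3)
P(q) = 3 (P(q) = 4 - q/q = 4 - 1*1 = 4 - 1 = 3)
((290 - 141)**2 - 338100) + (-62534 + P(-237))*(r(-407) - 140514) = ((290 - 141)**2 - 338100) + (-62534 + 3)*((2/3)*(-407)**2 - 140514) = (149**2 - 338100) - 62531*((2/3)*165649 - 140514) = (22201 - 338100) - 62531*(331298/3 - 140514) = -315899 - 62531*(-90244/3) = -315899 + 5643047564/3 = 5642099867/3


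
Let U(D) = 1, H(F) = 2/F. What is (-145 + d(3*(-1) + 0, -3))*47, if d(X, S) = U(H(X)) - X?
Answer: -6627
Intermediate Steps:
d(X, S) = 1 - X
(-145 + d(3*(-1) + 0, -3))*47 = (-145 + (1 - (3*(-1) + 0)))*47 = (-145 + (1 - (-3 + 0)))*47 = (-145 + (1 - 1*(-3)))*47 = (-145 + (1 + 3))*47 = (-145 + 4)*47 = -141*47 = -6627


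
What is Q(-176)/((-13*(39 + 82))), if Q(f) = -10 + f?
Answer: 186/1573 ≈ 0.11825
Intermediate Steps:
Q(-176)/((-13*(39 + 82))) = (-10 - 176)/((-13*(39 + 82))) = -186/((-13*121)) = -186/(-1573) = -186*(-1/1573) = 186/1573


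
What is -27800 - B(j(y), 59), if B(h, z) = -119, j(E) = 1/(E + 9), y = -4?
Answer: -27681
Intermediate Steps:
j(E) = 1/(9 + E)
-27800 - B(j(y), 59) = -27800 - 1*(-119) = -27800 + 119 = -27681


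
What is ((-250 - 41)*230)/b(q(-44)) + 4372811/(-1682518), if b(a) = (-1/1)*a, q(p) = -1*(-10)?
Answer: 11256720163/1682518 ≈ 6690.4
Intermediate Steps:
q(p) = 10
b(a) = -a (b(a) = (-1*1)*a = -a)
((-250 - 41)*230)/b(q(-44)) + 4372811/(-1682518) = ((-250 - 41)*230)/((-1*10)) + 4372811/(-1682518) = -291*230/(-10) + 4372811*(-1/1682518) = -66930*(-⅒) - 4372811/1682518 = 6693 - 4372811/1682518 = 11256720163/1682518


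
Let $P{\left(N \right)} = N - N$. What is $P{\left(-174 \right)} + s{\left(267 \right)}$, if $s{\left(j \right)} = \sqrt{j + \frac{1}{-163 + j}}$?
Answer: $\frac{\sqrt{721994}}{52} \approx 16.34$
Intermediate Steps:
$P{\left(N \right)} = 0$
$P{\left(-174 \right)} + s{\left(267 \right)} = 0 + \sqrt{\frac{1 + 267 \left(-163 + 267\right)}{-163 + 267}} = 0 + \sqrt{\frac{1 + 267 \cdot 104}{104}} = 0 + \sqrt{\frac{1 + 27768}{104}} = 0 + \sqrt{\frac{1}{104} \cdot 27769} = 0 + \sqrt{\frac{27769}{104}} = 0 + \frac{\sqrt{721994}}{52} = \frac{\sqrt{721994}}{52}$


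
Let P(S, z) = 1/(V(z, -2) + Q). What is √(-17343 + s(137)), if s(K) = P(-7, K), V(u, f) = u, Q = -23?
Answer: 7*I*√4599786/114 ≈ 131.69*I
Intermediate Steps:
P(S, z) = 1/(-23 + z) (P(S, z) = 1/(z - 23) = 1/(-23 + z))
s(K) = 1/(-23 + K)
√(-17343 + s(137)) = √(-17343 + 1/(-23 + 137)) = √(-17343 + 1/114) = √(-1977101/114) = 7*I*√4599786/114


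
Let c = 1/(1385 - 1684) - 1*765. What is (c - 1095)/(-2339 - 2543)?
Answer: 556141/1459718 ≈ 0.38099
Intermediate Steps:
c = -228736/299 (c = 1/(-299) - 765 = -1/299 - 765 = -228736/299 ≈ -765.00)
(c - 1095)/(-2339 - 2543) = (-228736/299 - 1095)/(-2339 - 2543) = -556141/299/(-4882) = -556141/299*(-1/4882) = 556141/1459718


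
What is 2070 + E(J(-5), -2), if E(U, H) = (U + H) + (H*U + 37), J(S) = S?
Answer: 2110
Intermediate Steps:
E(U, H) = 37 + H + U + H*U (E(U, H) = (H + U) + (37 + H*U) = 37 + H + U + H*U)
2070 + E(J(-5), -2) = 2070 + (37 - 2 - 5 - 2*(-5)) = 2070 + (37 - 2 - 5 + 10) = 2070 + 40 = 2110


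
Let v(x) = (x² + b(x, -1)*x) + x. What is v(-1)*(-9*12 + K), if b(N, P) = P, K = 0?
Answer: -108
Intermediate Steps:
v(x) = x² (v(x) = (x² - x) + x = x²)
v(-1)*(-9*12 + K) = (-1)²*(-9*12 + 0) = 1*(-108 + 0) = 1*(-108) = -108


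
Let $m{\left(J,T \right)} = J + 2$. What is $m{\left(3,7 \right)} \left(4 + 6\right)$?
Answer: $50$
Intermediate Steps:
$m{\left(J,T \right)} = 2 + J$
$m{\left(3,7 \right)} \left(4 + 6\right) = \left(2 + 3\right) \left(4 + 6\right) = 5 \cdot 10 = 50$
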